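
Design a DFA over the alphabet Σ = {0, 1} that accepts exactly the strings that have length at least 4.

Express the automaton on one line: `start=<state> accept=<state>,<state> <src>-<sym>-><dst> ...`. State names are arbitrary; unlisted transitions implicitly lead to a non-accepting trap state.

start=S0 accept=S4,S5 S0-0->S1 S0-1->S1 S1-0->S2 S1-1->S2 S2-0->S3 S2-1->S3 S3-0->S4 S3-1->S4 S4-0->S5 S4-1->S5 S5-0->S5 S5-1->S5

Count input length up to 5: every symbol moves from S0 toward S5, which means 'more than 4' and absorbs. Accept from {S4, S5}.
With 6 states:
        0   1  
>  S0   S1  S1 
   S1   S2  S2 
   S2   S3  S3 
   S3   S4  S4 
 * S4   S5  S5 
 * S5   S5  S5 
(> = start, * = accepting)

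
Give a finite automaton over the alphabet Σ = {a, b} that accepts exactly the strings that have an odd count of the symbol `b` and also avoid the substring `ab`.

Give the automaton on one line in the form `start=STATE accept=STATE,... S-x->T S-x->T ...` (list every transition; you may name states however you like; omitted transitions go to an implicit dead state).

start=q0 accept=q2,q4 q0-a->q1 q0-b->q2 q1-a->q1 q1-b->q3 q2-a->q4 q2-b->q0 q3-a->q3 q3-b->q5 q4-a->q4 q4-b->q5 q5-a->q5 q5-b->q3

Handle the two conditions separately and then intersect. One (2 states) tracks the count of `b`s modulo 2; the other (3 states) tracks partial matches of the forbidden pattern `ab`. Each combined state is a pair, one component from each; accept when both components accept.
A 6-state machine:
        a   b  
>  q0   q1  q2 
   q1   q1  q3 
 * q2   q4  q0 
   q3   q3  q5 
 * q4   q4  q5 
   q5   q5  q3 
(> = start, * = accepting)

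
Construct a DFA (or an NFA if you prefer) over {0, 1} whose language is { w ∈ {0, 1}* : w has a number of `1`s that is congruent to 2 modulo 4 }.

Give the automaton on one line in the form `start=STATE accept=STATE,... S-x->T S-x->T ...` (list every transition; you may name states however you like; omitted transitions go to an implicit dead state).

Keep the running count of `1`s modulo 4: each `1` advances along the cycle A → B → C → D → A while other symbols loop. Accept at C.
4 states suffice.
       0  1 
>  A   A  B 
   B   B  C 
 * C   C  D 
   D   D  A 
(> = start, * = accepting)

start=A accept=C A-0->A A-1->B B-0->B B-1->C C-0->C C-1->D D-0->D D-1->A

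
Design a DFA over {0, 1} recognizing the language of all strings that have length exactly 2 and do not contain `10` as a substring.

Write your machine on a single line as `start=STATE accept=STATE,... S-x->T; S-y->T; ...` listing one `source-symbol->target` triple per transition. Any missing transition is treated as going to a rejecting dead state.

Run two small machines in parallel and take their product. The first has 4 states tracking the input length, saturating at 3; the second has 3 states tracking partial matches of the forbidden pattern `10`. A product state is a pair (one from each), accepting exactly when both do.
With 9 states:
        0   1  
>  s0   s1  s2 
   s1   s3  s4 
   s2   s5  s4 
 * s3   s6  s7 
 * s4   s8  s7 
   s5   s8  s8 
   s6   s6  s7 
   s7   s8  s7 
   s8   s8  s8 
(> = start, * = accepting)

start=s0; accept=s3,s4; s0-0->s1; s0-1->s2; s1-0->s3; s1-1->s4; s2-0->s5; s2-1->s4; s3-0->s6; s3-1->s7; s4-0->s8; s4-1->s7; s5-0->s8; s5-1->s8; s6-0->s6; s6-1->s7; s7-0->s8; s7-1->s7; s8-0->s8; s8-1->s8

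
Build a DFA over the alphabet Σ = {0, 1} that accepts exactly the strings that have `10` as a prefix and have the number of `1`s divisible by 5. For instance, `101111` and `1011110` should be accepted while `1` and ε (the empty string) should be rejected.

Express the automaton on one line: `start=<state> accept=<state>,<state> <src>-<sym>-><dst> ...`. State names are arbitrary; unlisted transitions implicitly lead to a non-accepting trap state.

start=q0 accept=q11 q0-0->q1 q0-1->q2 q1-0->q1 q1-1->q3 q2-0->q4 q2-1->q5 q3-0->q3 q3-1->q5 q4-0->q4 q4-1->q6 q5-0->q5 q5-1->q7 q6-0->q6 q6-1->q8 q7-0->q7 q7-1->q9 q8-0->q8 q8-1->q10 q9-0->q9 q9-1->q1 q10-0->q10 q10-1->q11 q11-0->q11 q11-1->q4

Build one automaton per condition and run them in lockstep. The first has 4 states tracking whether the input so far still matches the prefix `10`; the second has 5 states tracking the count of `1`s modulo 5. A product state is a pair (one from each), accepting exactly when both do.
12 states suffice.
          0    1  
>  q0     q1   q2 
   q1     q1   q3 
   q2     q4   q5 
   q3     q3   q5 
   q4     q4   q6 
   q5     q5   q7 
   q6     q6   q8 
   q7     q7   q9 
   q8     q8  q10 
   q9     q9   q1 
   q10   q10  q11 
 * q11   q11   q4 
(> = start, * = accepting)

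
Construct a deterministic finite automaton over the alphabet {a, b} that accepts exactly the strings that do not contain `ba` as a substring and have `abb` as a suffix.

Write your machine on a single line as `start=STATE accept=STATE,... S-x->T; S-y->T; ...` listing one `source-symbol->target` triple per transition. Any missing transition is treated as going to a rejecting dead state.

Run two small machines in parallel and take their product. The first has 3 states tracking partial matches of the forbidden pattern `ba`; the second has 4 states tracking how much of the suffix `abb` has currently been matched. A product state is a pair (one from each), accepting exactly when both do. Equivalent product states are then merged.
A 5-state machine:
        a   b  
>  S0   S1  S2 
   S1   S1  S3 
   S2   S2  S2 
   S3   S2  S4 
 * S4   S2  S2 
(> = start, * = accepting)

start=S0; accept=S4; S0-a->S1; S0-b->S2; S1-a->S1; S1-b->S3; S2-a->S2; S2-b->S2; S3-a->S2; S3-b->S4; S4-a->S2; S4-b->S2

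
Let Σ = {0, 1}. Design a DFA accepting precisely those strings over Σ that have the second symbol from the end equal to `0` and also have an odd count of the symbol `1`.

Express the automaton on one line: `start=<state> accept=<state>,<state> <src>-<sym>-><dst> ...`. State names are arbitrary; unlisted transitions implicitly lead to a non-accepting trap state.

Handle the two conditions separately and then intersect. The first has 7 states tracking the last 2 symbols read; the second has 2 states tracking the count of `1`s modulo 2. A product state is a pair (one from each), accepting exactly when both do.
With 11 states:
       0  1 
>  A   B  C 
   B   D  E 
   C   F  G 
   D   D  E 
 * E   F  G 
   F   H  I 
   G   J  K 
 * H   H  I 
   I   J  K 
   J   D  E 
   K   F  G 
(> = start, * = accepting)

start=A accept=E,H A-0->B A-1->C B-0->D B-1->E C-0->F C-1->G D-0->D D-1->E E-0->F E-1->G F-0->H F-1->I G-0->J G-1->K H-0->H H-1->I I-0->J I-1->K J-0->D J-1->E K-0->F K-1->G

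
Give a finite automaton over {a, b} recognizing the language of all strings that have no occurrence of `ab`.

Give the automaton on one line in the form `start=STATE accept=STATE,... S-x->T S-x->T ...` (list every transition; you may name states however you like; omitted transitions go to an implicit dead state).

Track partial matches of the forbidden pattern `ab`. State s2 is a dead state reached once `ab` has occurred; every other state accepts. s0 means no part of `ab` is currently matched.
A 3-state machine:
        a   b  
>* s0   s1  s0 
 * s1   s1  s2 
   s2   s2  s2 
(> = start, * = accepting)

start=s0 accept=s0,s1 s0-a->s1 s0-b->s0 s1-a->s1 s1-b->s2 s2-a->s2 s2-b->s2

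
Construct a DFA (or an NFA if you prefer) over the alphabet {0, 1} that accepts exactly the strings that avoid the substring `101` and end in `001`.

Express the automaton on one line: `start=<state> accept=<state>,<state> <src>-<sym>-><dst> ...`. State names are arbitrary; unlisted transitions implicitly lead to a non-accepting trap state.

start=S0 accept=S5 S0-0->S1 S0-1->S2 S1-0->S3 S1-1->S2 S2-0->S4 S2-1->S2 S3-0->S3 S3-1->S5 S4-0->S3 S4-1->S6 S5-0->S4 S5-1->S2 S6-0->S6 S6-1->S6

Run two small machines in parallel and take their product. One (4 states) tracks partial matches of the forbidden pattern `101`; the other (4 states) tracks how much of the suffix `001` has currently been matched. Each combined state is a pair, one component from each; accept when both components accept. After merging equivalent states the machine shrinks.
A 7-state machine:
        0   1  
>  S0   S1  S2 
   S1   S3  S2 
   S2   S4  S2 
   S3   S3  S5 
   S4   S3  S6 
 * S5   S4  S2 
   S6   S6  S6 
(> = start, * = accepting)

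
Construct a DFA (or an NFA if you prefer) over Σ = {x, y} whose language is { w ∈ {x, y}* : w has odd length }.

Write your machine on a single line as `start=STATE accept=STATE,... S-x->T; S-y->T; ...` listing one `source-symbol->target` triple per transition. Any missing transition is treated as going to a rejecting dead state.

start=A; accept=B; A-x->B; A-y->B; B-x->A; B-y->A

Only the length mod 2 matters, so use a 2-cycle: from any state, every input symbol moves to the next state, wrapping B back to A. Mark B accepting.
With 2 states:
       x  y 
>  A   B  B 
 * B   A  A 
(> = start, * = accepting)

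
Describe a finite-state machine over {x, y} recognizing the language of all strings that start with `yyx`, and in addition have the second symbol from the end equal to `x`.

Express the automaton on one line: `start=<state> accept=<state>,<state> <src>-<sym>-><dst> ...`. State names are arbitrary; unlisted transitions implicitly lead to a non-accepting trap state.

Build one automaton per condition and run them in lockstep. One (5 states) tracks whether the input so far still matches the prefix `yyx`; the other (7 states) tracks the last 2 symbols read. Each combined state is a pair, one component from each; accept when both components accept.
12 states suffice.
          x    y  
>  s0     s1   s2 
   s1     s3   s4 
   s2     s5   s6 
   s3     s3   s4 
   s4     s5   s7 
   s5     s3   s4 
   s6     s8   s7 
   s7     s5   s7 
   s8     s9  s10 
 * s9     s9  s10 
 * s10    s8  s11 
   s11    s8  s11 
(> = start, * = accepting)

start=s0 accept=s9,s10 s0-x->s1 s0-y->s2 s1-x->s3 s1-y->s4 s2-x->s5 s2-y->s6 s3-x->s3 s3-y->s4 s4-x->s5 s4-y->s7 s5-x->s3 s5-y->s4 s6-x->s8 s6-y->s7 s7-x->s5 s7-y->s7 s8-x->s9 s8-y->s10 s9-x->s9 s9-y->s10 s10-x->s8 s10-y->s11 s11-x->s8 s11-y->s11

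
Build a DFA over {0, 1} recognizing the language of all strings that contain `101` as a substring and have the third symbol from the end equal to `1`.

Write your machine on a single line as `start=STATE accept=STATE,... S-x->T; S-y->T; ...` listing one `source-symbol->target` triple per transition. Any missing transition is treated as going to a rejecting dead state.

Handle the two conditions separately and then intersect. The first has 4 states tracking whether and how much of `101` has been seen; the second has 15 states tracking the last 3 symbols read. A product state is a pair (one from each), accepting exactly when both do. Minimizing collapses redundant product states.
With 11 states:
          0    1  
>  q0     q0   q1 
   q1     q2   q1 
   q2     q0   q3 
 * q3     q4   q5 
   q4     q6   q3 
   q5     q7   q8 
 * q6     q9  q10 
 * q7     q6   q3 
 * q8     q7   q8 
   q9     q9  q10 
   q10    q4   q5 
(> = start, * = accepting)

start=q0; accept=q3,q6,q7,q8; q0-0->q0; q0-1->q1; q1-0->q2; q1-1->q1; q2-0->q0; q2-1->q3; q3-0->q4; q3-1->q5; q4-0->q6; q4-1->q3; q5-0->q7; q5-1->q8; q6-0->q9; q6-1->q10; q7-0->q6; q7-1->q3; q8-0->q7; q8-1->q8; q9-0->q9; q9-1->q10; q10-0->q4; q10-1->q5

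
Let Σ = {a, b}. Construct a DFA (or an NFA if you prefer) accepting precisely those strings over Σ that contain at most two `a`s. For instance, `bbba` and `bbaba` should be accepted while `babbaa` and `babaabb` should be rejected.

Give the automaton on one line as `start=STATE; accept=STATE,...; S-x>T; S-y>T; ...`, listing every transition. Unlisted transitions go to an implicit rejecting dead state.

Count `a`s, saturating at 3: states q0 through q2 mean 0 through 2 `a`s seen; q3 means more than 2. Each `a` increments (capped at q3); other symbols loop. Accept from {q0, q1, q2}.
With 4 states:
        a   b  
>* q0   q1  q0 
 * q1   q2  q1 
 * q2   q3  q2 
   q3   q3  q3 
(> = start, * = accepting)

start=q0; accept=q0,q1,q2; q0-a>q1; q0-b>q0; q1-a>q2; q1-b>q1; q2-a>q3; q2-b>q2; q3-a>q3; q3-b>q3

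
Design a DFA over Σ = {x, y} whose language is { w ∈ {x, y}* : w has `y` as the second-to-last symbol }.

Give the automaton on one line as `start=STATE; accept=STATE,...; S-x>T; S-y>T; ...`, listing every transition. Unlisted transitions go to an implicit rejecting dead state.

start=A; accept=F,G; A-x>B; A-y>C; B-x>D; B-y>E; C-x>F; C-y>G; D-x>D; D-y>E; E-x>F; E-y>G; F-x>D; F-y>E; G-x>F; G-y>G

Because acceptance depends on a position counted from the end, the machine has to buffer the most recent 2 symbols. Make each state the string of the last up-to-2 symbols read; on input `x` shift the window left and append `x`. Accept when the buffered window has length 2 and begins with `y`.
7 states suffice.
       x  y 
>  A   B  C 
   B   D  E 
   C   F  G 
   D   D  E 
   E   F  G 
 * F   D  E 
 * G   F  G 
(> = start, * = accepting)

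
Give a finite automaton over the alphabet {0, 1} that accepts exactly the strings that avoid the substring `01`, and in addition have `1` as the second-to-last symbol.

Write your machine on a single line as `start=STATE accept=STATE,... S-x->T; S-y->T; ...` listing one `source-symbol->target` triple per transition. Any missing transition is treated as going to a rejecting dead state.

start=A; accept=D,E; A-0->B; A-1->C; B-0->B; B-1->B; C-0->D; C-1->E; D-0->B; D-1->B; E-0->D; E-1->E

Handle the two conditions separately and then intersect. One (3 states) tracks partial matches of the forbidden pattern `01`; the other (7 states) tracks the last 2 symbols read. Each combined state is a pair, one component from each; accept when both components accept. After merging equivalent states the machine shrinks.
A 5-state machine:
       0  1 
>  A   B  C 
   B   B  B 
   C   D  E 
 * D   B  B 
 * E   D  E 
(> = start, * = accepting)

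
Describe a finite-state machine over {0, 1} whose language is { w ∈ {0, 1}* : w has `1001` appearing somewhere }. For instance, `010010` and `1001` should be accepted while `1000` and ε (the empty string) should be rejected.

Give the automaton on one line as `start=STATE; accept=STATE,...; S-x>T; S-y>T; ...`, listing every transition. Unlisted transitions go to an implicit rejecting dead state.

Track how much of `1001` has been matched so far: state S0 is no progress, S4 is the absorbing accept state reached once `1001` has occurred. Intermediate states record partial matches; on a mismatch, fall back to the longest reusable overlap.
5 states suffice.
        0   1  
>  S0   S0  S1 
   S1   S2  S1 
   S2   S3  S1 
   S3   S0  S4 
 * S4   S4  S4 
(> = start, * = accepting)

start=S0; accept=S4; S0-0>S0; S0-1>S1; S1-0>S2; S1-1>S1; S2-0>S3; S2-1>S1; S3-0>S0; S3-1>S4; S4-0>S4; S4-1>S4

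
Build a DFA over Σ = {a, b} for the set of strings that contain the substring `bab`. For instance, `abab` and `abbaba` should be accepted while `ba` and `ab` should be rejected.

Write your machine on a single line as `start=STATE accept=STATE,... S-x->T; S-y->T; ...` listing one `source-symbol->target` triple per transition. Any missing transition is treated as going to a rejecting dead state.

start=S0; accept=S3; S0-a->S0; S0-b->S1; S1-a->S2; S1-b->S1; S2-a->S0; S2-b->S3; S3-a->S3; S3-b->S3

Track how much of `bab` has been matched so far: state S0 is no progress, S3 is the absorbing accept state reached once `bab` has occurred. Intermediate states record partial matches; on a mismatch, fall back to the longest reusable overlap.
A 4-state machine:
        a   b  
>  S0   S0  S1 
   S1   S2  S1 
   S2   S0  S3 
 * S3   S3  S3 
(> = start, * = accepting)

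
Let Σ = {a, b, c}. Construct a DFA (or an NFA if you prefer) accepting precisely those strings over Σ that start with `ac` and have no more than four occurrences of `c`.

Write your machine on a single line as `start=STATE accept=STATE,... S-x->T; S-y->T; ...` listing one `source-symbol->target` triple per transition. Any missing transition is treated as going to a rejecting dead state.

start=s0; accept=s3,s4,s5,s6; s0-a->s1; s0-b->s2; s0-c->s2; s1-a->s2; s1-b->s2; s1-c->s3; s2-a->s2; s2-b->s2; s2-c->s2; s3-a->s3; s3-b->s3; s3-c->s4; s4-a->s4; s4-b->s4; s4-c->s5; s5-a->s5; s5-b->s5; s5-c->s6; s6-a->s6; s6-b->s6; s6-c->s2

Handle the two conditions separately and then intersect. One (4 states) tracks whether the input so far still matches the prefix `ac`; the other (6 states) tracks the count of `c`s, saturating at 5. Each combined state is a pair, one component from each; accept when both components accept. Equivalent product states are then merged.
        a   b   c  
>  s0   s1  s2  s2 
   s1   s2  s2  s3 
   s2   s2  s2  s2 
 * s3   s3  s3  s4 
 * s4   s4  s4  s5 
 * s5   s5  s5  s6 
 * s6   s6  s6  s2 
(> = start, * = accepting)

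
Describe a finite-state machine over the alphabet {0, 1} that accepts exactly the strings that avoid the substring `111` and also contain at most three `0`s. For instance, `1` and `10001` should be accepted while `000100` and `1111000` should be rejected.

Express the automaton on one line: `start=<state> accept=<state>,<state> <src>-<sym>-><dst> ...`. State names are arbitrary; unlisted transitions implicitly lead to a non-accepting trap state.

Handle the two conditions separately and then intersect. The first has 4 states tracking partial matches of the forbidden pattern `111`; the second has 5 states tracking the count of `0`s, saturating at 4. A product state is a pair (one from each), accepting exactly when both do.
          0    1  
>* S0     S1   S2 
 * S1     S3   S4 
 * S2     S1   S5 
 * S3     S6   S7 
 * S4     S3   S8 
 * S5     S1   S9 
 * S6    S10  S11 
 * S7     S6  S12 
 * S8     S3  S13 
   S9    S13   S9 
   S10   S10  S14 
 * S11   S10  S15 
 * S12    S6  S16 
   S13   S16  S13 
   S14   S10  S17 
 * S15   S10  S18 
   S16   S18  S16 
   S17   S10  S19 
   S18   S19  S18 
   S19   S19  S19 
(> = start, * = accepting)

start=S0 accept=S0,S1,S2,S3,S4,S5,S6,S7,S8,S11,S12,S15 S0-0->S1 S0-1->S2 S1-0->S3 S1-1->S4 S2-0->S1 S2-1->S5 S3-0->S6 S3-1->S7 S4-0->S3 S4-1->S8 S5-0->S1 S5-1->S9 S6-0->S10 S6-1->S11 S7-0->S6 S7-1->S12 S8-0->S3 S8-1->S13 S9-0->S13 S9-1->S9 S10-0->S10 S10-1->S14 S11-0->S10 S11-1->S15 S12-0->S6 S12-1->S16 S13-0->S16 S13-1->S13 S14-0->S10 S14-1->S17 S15-0->S10 S15-1->S18 S16-0->S18 S16-1->S16 S17-0->S10 S17-1->S19 S18-0->S19 S18-1->S18 S19-0->S19 S19-1->S19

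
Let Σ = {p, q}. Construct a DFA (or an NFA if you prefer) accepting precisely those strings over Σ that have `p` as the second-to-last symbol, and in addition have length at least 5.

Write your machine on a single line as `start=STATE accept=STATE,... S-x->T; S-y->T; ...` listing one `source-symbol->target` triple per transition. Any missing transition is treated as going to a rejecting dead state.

Run two small machines in parallel and take their product. The first has 7 states tracking the last 2 symbols read; the second has 7 states tracking the input length, saturating at 6. A product state is a pair (one from each), accepting exactly when both do.
With 23 states:
       p  q 
>  A   B  C 
   B   D  E 
   C   F  G 
   D   H  I 
   E   J  K 
   F   H  I 
   G   J  K 
   H   L  M 
   I   N  O 
   J   L  M 
   K   N  O 
   L   P  Q 
   M   R  S 
   N   P  Q 
   O   R  S 
 * P   T  U 
 * Q   V  W 
   R   T  U 
   S   V  W 
 * T   T  U 
 * U   V  W 
   V   T  U 
   W   V  W 
(> = start, * = accepting)

start=A; accept=P,Q,T,U; A-p->B; A-q->C; B-p->D; B-q->E; C-p->F; C-q->G; D-p->H; D-q->I; E-p->J; E-q->K; F-p->H; F-q->I; G-p->J; G-q->K; H-p->L; H-q->M; I-p->N; I-q->O; J-p->L; J-q->M; K-p->N; K-q->O; L-p->P; L-q->Q; M-p->R; M-q->S; N-p->P; N-q->Q; O-p->R; O-q->S; P-p->T; P-q->U; Q-p->V; Q-q->W; R-p->T; R-q->U; S-p->V; S-q->W; T-p->T; T-q->U; U-p->V; U-q->W; V-p->T; V-q->U; W-p->V; W-q->W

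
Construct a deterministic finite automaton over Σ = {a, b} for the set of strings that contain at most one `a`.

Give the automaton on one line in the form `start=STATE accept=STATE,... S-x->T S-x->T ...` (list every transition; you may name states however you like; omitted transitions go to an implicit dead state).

Count `a`s, saturating at 2: state q0 means no `a` yet, q1 means one `a` seen, q2 means more than one. Each `a` increments (capped at q2); other symbols loop. Accept from {q0, q1}.
A 3-state machine:
        a   b  
>* q0   q1  q0 
 * q1   q2  q1 
   q2   q2  q2 
(> = start, * = accepting)

start=q0 accept=q0,q1 q0-a->q1 q0-b->q0 q1-a->q2 q1-b->q1 q2-a->q2 q2-b->q2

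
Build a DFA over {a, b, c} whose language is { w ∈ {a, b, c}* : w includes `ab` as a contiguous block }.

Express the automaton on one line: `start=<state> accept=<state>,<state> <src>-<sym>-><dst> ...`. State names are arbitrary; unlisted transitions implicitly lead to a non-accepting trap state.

start=q0 accept=q2 q0-a->q1 q0-b->q0 q0-c->q0 q1-a->q1 q1-b->q2 q1-c->q0 q2-a->q2 q2-b->q2 q2-c->q2

States q0..q1 record the length of the longest prefix of `ab` that matches the current input suffix. Reaching q2 means `ab` has been seen, and we stay there forever. Accept from q2.
A 3-state machine:
        a   b   c  
>  q0   q1  q0  q0 
   q1   q1  q2  q0 
 * q2   q2  q2  q2 
(> = start, * = accepting)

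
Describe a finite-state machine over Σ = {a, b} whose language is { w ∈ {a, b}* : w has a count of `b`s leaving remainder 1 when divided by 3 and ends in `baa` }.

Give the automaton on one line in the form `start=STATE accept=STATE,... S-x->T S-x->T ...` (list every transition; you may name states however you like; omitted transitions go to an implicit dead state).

start=q0 accept=q4 q0-a->q0 q0-b->q1 q1-a->q2 q1-b->q3 q2-a->q4 q2-b->q3 q3-a->q3 q3-b->q0 q4-a->q5 q4-b->q3 q5-a->q5 q5-b->q3

Run two small machines in parallel and take their product. The first has 3 states tracking the count of `b`s modulo 3; the second has 4 states tracking how much of the suffix `baa` has currently been matched. A product state is a pair (one from each), accepting exactly when both do. Minimizing collapses redundant product states.
6 states suffice.
        a   b  
>  q0   q0  q1 
   q1   q2  q3 
   q2   q4  q3 
   q3   q3  q0 
 * q4   q5  q3 
   q5   q5  q3 
(> = start, * = accepting)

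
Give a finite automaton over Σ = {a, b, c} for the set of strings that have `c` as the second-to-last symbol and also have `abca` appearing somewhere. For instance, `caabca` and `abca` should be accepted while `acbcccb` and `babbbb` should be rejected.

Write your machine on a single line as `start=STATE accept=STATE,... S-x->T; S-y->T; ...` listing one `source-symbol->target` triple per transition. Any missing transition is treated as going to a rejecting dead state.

start=q0; accept=q14,q21,q22; q0-a->q1; q0-b->q2; q0-c->q3; q1-a->q4; q1-b->q5; q1-c->q6; q2-a->q7; q2-b->q8; q2-c->q9; q3-a->q10; q3-b->q11; q3-c->q12; q4-a->q4; q4-b->q5; q4-c->q6; q5-a->q7; q5-b->q8; q5-c->q13; q6-a->q10; q6-b->q11; q6-c->q12; q7-a->q4; q7-b->q5; q7-c->q6; q8-a->q7; q8-b->q8; q8-c->q9; q9-a->q10; q9-b->q11; q9-c->q12; q10-a->q4; q10-b->q5; q10-c->q6; q11-a->q7; q11-b->q8; q11-c->q9; q12-a->q10; q12-b->q11; q12-c->q12; q13-a->q14; q13-b->q11; q13-c->q12; q14-a->q15; q14-b->q16; q14-c->q17; q15-a->q15; q15-b->q16; q15-c->q17; q16-a->q18; q16-b->q19; q16-c->q20; q17-a->q14; q17-b->q21; q17-c->q22; q18-a->q15; q18-b->q16; q18-c->q17; q19-a->q18; q19-b->q19; q19-c->q20; q20-a->q14; q20-b->q21; q20-c->q22; q21-a->q18; q21-b->q19; q21-c->q20; q22-a->q14; q22-b->q21; q22-c->q22

Handle the two conditions separately and then intersect. The first has 13 states tracking the last 2 symbols read; the second has 5 states tracking whether and how much of `abca` has been seen. A product state is a pair (one from each), accepting exactly when both do.
          a    b    c  
>  q0     q1   q2   q3 
   q1     q4   q5   q6 
   q2     q7   q8   q9 
   q3    q10  q11  q12 
   q4     q4   q5   q6 
   q5     q7   q8  q13 
   q6    q10  q11  q12 
   q7     q4   q5   q6 
   q8     q7   q8   q9 
   q9    q10  q11  q12 
   q10    q4   q5   q6 
   q11    q7   q8   q9 
   q12   q10  q11  q12 
   q13   q14  q11  q12 
 * q14   q15  q16  q17 
   q15   q15  q16  q17 
   q16   q18  q19  q20 
   q17   q14  q21  q22 
   q18   q15  q16  q17 
   q19   q18  q19  q20 
   q20   q14  q21  q22 
 * q21   q18  q19  q20 
 * q22   q14  q21  q22 
(> = start, * = accepting)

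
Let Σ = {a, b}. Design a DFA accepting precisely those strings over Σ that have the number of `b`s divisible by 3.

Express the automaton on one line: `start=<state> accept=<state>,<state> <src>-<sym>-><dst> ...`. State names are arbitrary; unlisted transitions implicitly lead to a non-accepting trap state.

start=q0 accept=q0 q0-a->q0 q0-b->q1 q1-a->q1 q1-b->q2 q2-a->q2 q2-b->q0

The only thing that matters is how many `b`s have appeared, reduced mod 3. Use one state per residue: q0 for 0, …, q2 for 2. Reading `b` moves to the next residue; anything else stays put. q0 is accepting.
3 states suffice.
        a   b  
>* q0   q0  q1 
   q1   q1  q2 
   q2   q2  q0 
(> = start, * = accepting)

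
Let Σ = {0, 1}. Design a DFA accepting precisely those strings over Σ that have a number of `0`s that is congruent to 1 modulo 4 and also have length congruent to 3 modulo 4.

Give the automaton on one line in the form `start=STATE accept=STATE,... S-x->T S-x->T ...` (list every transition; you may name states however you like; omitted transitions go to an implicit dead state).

start=s0 accept=s8 s0-0->s1 s0-1->s2 s1-0->s3 s1-1->s4 s2-0->s4 s2-1->s5 s3-0->s6 s3-1->s7 s4-0->s7 s4-1->s8 s5-0->s8 s5-1->s9 s6-0->s0 s6-1->s10 s7-0->s10 s7-1->s11 s8-0->s11 s8-1->s12 s9-0->s12 s9-1->s0 s10-0->s2 s10-1->s13 s11-0->s13 s11-1->s14 s12-0->s14 s12-1->s1 s13-0->s5 s13-1->s15 s14-0->s15 s14-1->s3 s15-0->s9 s15-1->s6

Build one automaton per condition and run them in lockstep. One (4 states) tracks the count of `0`s modulo 4; the other (4 states) tracks the input length modulo 4. Each combined state is a pair, one component from each; accept when both components accept.
With 16 states:
          0    1  
>  s0     s1   s2 
   s1     s3   s4 
   s2     s4   s5 
   s3     s6   s7 
   s4     s7   s8 
   s5     s8   s9 
   s6     s0  s10 
   s7    s10  s11 
 * s8    s11  s12 
   s9    s12   s0 
   s10    s2  s13 
   s11   s13  s14 
   s12   s14   s1 
   s13    s5  s15 
   s14   s15   s3 
   s15    s9   s6 
(> = start, * = accepting)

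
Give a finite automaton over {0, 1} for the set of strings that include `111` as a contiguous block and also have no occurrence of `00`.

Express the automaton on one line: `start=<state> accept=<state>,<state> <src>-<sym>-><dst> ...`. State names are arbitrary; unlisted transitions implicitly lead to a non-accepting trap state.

Run two small machines in parallel and take their product. One (4 states) tracks whether and how much of `111` has been seen; the other (3 states) tracks partial matches of the forbidden pattern `00`. Each combined state is a pair, one component from each; accept when both components accept.
10 states suffice.
        0   1  
>  S0   S1  S2 
   S1   S3  S2 
   S2   S1  S4 
   S3   S3  S5 
   S4   S1  S6 
   S5   S3  S7 
 * S6   S8  S6 
   S7   S3  S9 
 * S8   S9  S6 
   S9   S9  S9 
(> = start, * = accepting)

start=S0 accept=S6,S8 S0-0->S1 S0-1->S2 S1-0->S3 S1-1->S2 S2-0->S1 S2-1->S4 S3-0->S3 S3-1->S5 S4-0->S1 S4-1->S6 S5-0->S3 S5-1->S7 S6-0->S8 S6-1->S6 S7-0->S3 S7-1->S9 S8-0->S9 S8-1->S6 S9-0->S9 S9-1->S9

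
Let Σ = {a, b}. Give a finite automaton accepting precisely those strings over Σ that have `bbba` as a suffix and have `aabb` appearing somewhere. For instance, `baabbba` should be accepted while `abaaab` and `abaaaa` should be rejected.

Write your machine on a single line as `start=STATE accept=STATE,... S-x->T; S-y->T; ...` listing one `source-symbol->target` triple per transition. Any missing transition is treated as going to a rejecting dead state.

start=q0; accept=q12; q0-a->q1; q0-b->q2; q1-a->q3; q1-b->q2; q2-a->q1; q2-b->q4; q3-a->q3; q3-b->q5; q4-a->q1; q4-b->q6; q5-a->q1; q5-b->q7; q6-a->q8; q6-b->q6; q7-a->q9; q7-b->q10; q8-a->q3; q8-b->q2; q9-a->q9; q9-b->q11; q10-a->q12; q10-b->q10; q11-a->q9; q11-b->q7; q12-a->q9; q12-b->q11

Run two small machines in parallel and take their product. The first has 5 states tracking how much of the suffix `bbba` has currently been matched; the second has 5 states tracking whether and how much of `aabb` has been seen. A product state is a pair (one from each), accepting exactly when both do.
          a    b  
>  q0     q1   q2 
   q1     q3   q2 
   q2     q1   q4 
   q3     q3   q5 
   q4     q1   q6 
   q5     q1   q7 
   q6     q8   q6 
   q7     q9  q10 
   q8     q3   q2 
   q9     q9  q11 
   q10   q12  q10 
   q11    q9   q7 
 * q12    q9  q11 
(> = start, * = accepting)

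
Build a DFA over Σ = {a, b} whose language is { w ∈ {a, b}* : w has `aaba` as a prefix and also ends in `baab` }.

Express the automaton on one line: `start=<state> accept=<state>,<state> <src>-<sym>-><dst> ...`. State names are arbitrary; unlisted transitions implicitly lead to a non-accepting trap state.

start=S0 accept=S13 S0-a->S1 S0-b->S2 S1-a->S3 S1-b->S2 S2-a->S4 S2-b->S2 S3-a->S5 S3-b->S6 S4-a->S7 S4-b->S2 S5-a->S5 S5-b->S2 S6-a->S8 S6-b->S2 S7-a->S5 S7-b->S9 S8-a->S10 S8-b->S11 S9-a->S4 S9-b->S2 S10-a->S12 S10-b->S13 S11-a->S8 S11-b->S11 S12-a->S12 S12-b->S11 S13-a->S8 S13-b->S11

Run two small machines in parallel and take their product. One (6 states) tracks whether the input so far still matches the prefix `aaba`; the other (5 states) tracks how much of the suffix `baab` has currently been matched. Each combined state is a pair, one component from each; accept when both components accept.
A 14-state machine:
          a    b  
>  S0     S1   S2 
   S1     S3   S2 
   S2     S4   S2 
   S3     S5   S6 
   S4     S7   S2 
   S5     S5   S2 
   S6     S8   S2 
   S7     S5   S9 
   S8    S10  S11 
   S9     S4   S2 
   S10   S12  S13 
   S11    S8  S11 
   S12   S12  S11 
 * S13    S8  S11 
(> = start, * = accepting)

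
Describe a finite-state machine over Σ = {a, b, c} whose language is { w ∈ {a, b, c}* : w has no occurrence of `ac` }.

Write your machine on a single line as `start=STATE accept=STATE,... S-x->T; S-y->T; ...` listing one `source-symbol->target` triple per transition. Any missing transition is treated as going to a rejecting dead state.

This is the complement of 'contains `ac`'. Use the same substring-matching states — s0 through s2 holding how much of `ac` has just been matched — but flip the accepting set: everything except the trap s2 accepts.
        a   b   c  
>* s0   s1  s0  s0 
 * s1   s1  s0  s2 
   s2   s2  s2  s2 
(> = start, * = accepting)

start=s0; accept=s0,s1; s0-a->s1; s0-b->s0; s0-c->s0; s1-a->s1; s1-b->s0; s1-c->s2; s2-a->s2; s2-b->s2; s2-c->s2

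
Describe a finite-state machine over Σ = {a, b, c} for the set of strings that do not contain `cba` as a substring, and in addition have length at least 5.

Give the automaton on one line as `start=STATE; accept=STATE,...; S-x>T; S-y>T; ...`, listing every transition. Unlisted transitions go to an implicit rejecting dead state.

start=s0; accept=s14,s15,s16,s18,s19,s20; s0-a>s1; s0-b>s1; s0-c>s2; s1-a>s3; s1-b>s3; s1-c>s4; s2-a>s3; s2-b>s5; s2-c>s4; s3-a>s6; s3-b>s6; s3-c>s7; s4-a>s6; s4-b>s8; s4-c>s7; s5-a>s9; s5-b>s6; s5-c>s7; s6-a>s10; s6-b>s10; s6-c>s11; s7-a>s10; s7-b>s12; s7-c>s11; s8-a>s13; s8-b>s10; s8-c>s11; s9-a>s13; s9-b>s13; s9-c>s13; s10-a>s14; s10-b>s14; s10-c>s15; s11-a>s14; s11-b>s16; s11-c>s15; s12-a>s17; s12-b>s14; s12-c>s15; s13-a>s17; s13-b>s17; s13-c>s17; s14-a>s18; s14-b>s18; s14-c>s19; s15-a>s18; s15-b>s20; s15-c>s19; s16-a>s21; s16-b>s18; s16-c>s19; s17-a>s21; s17-b>s21; s17-c>s21; s18-a>s18; s18-b>s18; s18-c>s19; s19-a>s18; s19-b>s20; s19-c>s19; s20-a>s21; s20-b>s18; s20-c>s19; s21-a>s21; s21-b>s21; s21-c>s21

Build one automaton per condition and run them in lockstep. One (4 states) tracks partial matches of the forbidden pattern `cba`; the other (7 states) tracks the input length, saturating at 6. Each combined state is a pair, one component from each; accept when both components accept.
A 22-state machine:
          a    b    c  
>  s0     s1   s1   s2 
   s1     s3   s3   s4 
   s2     s3   s5   s4 
   s3     s6   s6   s7 
   s4     s6   s8   s7 
   s5     s9   s6   s7 
   s6    s10  s10  s11 
   s7    s10  s12  s11 
   s8    s13  s10  s11 
   s9    s13  s13  s13 
   s10   s14  s14  s15 
   s11   s14  s16  s15 
   s12   s17  s14  s15 
   s13   s17  s17  s17 
 * s14   s18  s18  s19 
 * s15   s18  s20  s19 
 * s16   s21  s18  s19 
   s17   s21  s21  s21 
 * s18   s18  s18  s19 
 * s19   s18  s20  s19 
 * s20   s21  s18  s19 
   s21   s21  s21  s21 
(> = start, * = accepting)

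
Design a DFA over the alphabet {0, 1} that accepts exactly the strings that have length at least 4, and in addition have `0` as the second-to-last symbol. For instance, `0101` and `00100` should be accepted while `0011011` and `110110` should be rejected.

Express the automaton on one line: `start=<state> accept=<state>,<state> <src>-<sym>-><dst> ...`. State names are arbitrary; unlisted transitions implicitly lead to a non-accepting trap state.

Run two small machines in parallel and take their product. One (6 states) tracks the input length, saturating at 5; the other (7 states) tracks the last 2 symbols read. Each combined state is a pair, one component from each; accept when both components accept. Equivalent product states are then merged.
6 states suffice.
        0   1  
>  S0   S1  S1 
   S1   S2  S2 
   S2   S3  S2 
   S3   S4  S5 
 * S4   S4  S5 
 * S5   S3  S2 
(> = start, * = accepting)

start=S0 accept=S4,S5 S0-0->S1 S0-1->S1 S1-0->S2 S1-1->S2 S2-0->S3 S2-1->S2 S3-0->S4 S3-1->S5 S4-0->S4 S4-1->S5 S5-0->S3 S5-1->S2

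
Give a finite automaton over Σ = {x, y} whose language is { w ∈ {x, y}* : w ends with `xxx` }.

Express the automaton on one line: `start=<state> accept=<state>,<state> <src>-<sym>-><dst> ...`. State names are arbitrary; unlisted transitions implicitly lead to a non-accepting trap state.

start=q0 accept=q3 q0-x->q1 q0-y->q0 q1-x->q2 q1-y->q0 q2-x->q3 q2-y->q0 q3-x->q3 q3-y->q0

Remember how much of `xxx` the current input suffix matches. State q0 means no match yet; q1 means the last symbol is `x`; q2 means the last 2 symbols are `xx`; q3 means the last 3 symbols are `xxx`. Only q3 accepts. On a mismatch, fall back to the longest proper suffix that is still a prefix of `xxx`.
With 4 states:
        x   y  
>  q0   q1  q0 
   q1   q2  q0 
   q2   q3  q0 
 * q3   q3  q0 
(> = start, * = accepting)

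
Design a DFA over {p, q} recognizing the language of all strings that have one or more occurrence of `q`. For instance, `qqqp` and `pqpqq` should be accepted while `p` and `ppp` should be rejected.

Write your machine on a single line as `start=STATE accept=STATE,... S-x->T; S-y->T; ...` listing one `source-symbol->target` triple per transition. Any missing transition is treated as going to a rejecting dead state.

Only the number of `q`s matters, and only up to 2. Make a chain s0 → s1 → s2 advanced by each `q` (with s2 absorbing); every other symbol self-loops. The accepting set is {s1, s2}.
A 3-state machine:
        p   q  
>  s0   s0  s1 
 * s1   s1  s2 
 * s2   s2  s2 
(> = start, * = accepting)

start=s0; accept=s1,s2; s0-p->s0; s0-q->s1; s1-p->s1; s1-q->s2; s2-p->s2; s2-q->s2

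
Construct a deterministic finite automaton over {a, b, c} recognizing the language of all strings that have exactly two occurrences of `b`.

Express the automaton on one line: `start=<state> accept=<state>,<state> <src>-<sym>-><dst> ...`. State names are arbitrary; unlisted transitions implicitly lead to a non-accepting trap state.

Only the number of `b`s matters, and only up to 3. Make a chain q0 → q1 → q2 → q3 advanced by each `b` (with q3 absorbing); every other symbol self-loops. The accepting set is {q2}.
A 4-state machine:
        a   b   c  
>  q0   q0  q1  q0 
   q1   q1  q2  q1 
 * q2   q2  q3  q2 
   q3   q3  q3  q3 
(> = start, * = accepting)

start=q0 accept=q2 q0-a->q0 q0-b->q1 q0-c->q0 q1-a->q1 q1-b->q2 q1-c->q1 q2-a->q2 q2-b->q3 q2-c->q2 q3-a->q3 q3-b->q3 q3-c->q3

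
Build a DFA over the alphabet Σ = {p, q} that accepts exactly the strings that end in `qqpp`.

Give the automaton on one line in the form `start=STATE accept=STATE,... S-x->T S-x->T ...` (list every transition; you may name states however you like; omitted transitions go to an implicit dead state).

Let each state record the length of the longest suffix of the input read so far that is also a prefix of `qqpp`. S1 means the last symbol is `q`; S2 means the last 2 symbols are `qq`; S3 means the last 3 symbols are `qqp`; S4 means the last 4 symbols are `qqpp`. Accept only at S4, where the string currently ends in `qqpp`.
A 5-state machine:
        p   q  
>  S0   S0  S1 
   S1   S0  S2 
   S2   S3  S2 
   S3   S4  S1 
 * S4   S0  S1 
(> = start, * = accepting)

start=S0 accept=S4 S0-p->S0 S0-q->S1 S1-p->S0 S1-q->S2 S2-p->S3 S2-q->S2 S3-p->S4 S3-q->S1 S4-p->S0 S4-q->S1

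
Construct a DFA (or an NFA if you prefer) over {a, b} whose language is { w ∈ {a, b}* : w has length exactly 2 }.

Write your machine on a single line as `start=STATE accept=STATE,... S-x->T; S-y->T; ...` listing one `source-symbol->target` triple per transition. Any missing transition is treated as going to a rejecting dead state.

Count input length up to 3: every symbol moves from s0 toward s3, which means 'more than 2' and absorbs. Accept from {s2}.
        a   b  
>  s0   s1  s1 
   s1   s2  s2 
 * s2   s3  s3 
   s3   s3  s3 
(> = start, * = accepting)

start=s0; accept=s2; s0-a->s1; s0-b->s1; s1-a->s2; s1-b->s2; s2-a->s3; s2-b->s3; s3-a->s3; s3-b->s3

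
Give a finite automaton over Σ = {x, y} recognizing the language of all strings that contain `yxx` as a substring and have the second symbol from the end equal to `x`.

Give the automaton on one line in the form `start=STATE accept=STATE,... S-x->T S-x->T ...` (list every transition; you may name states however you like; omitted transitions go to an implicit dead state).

Run two small machines in parallel and take their product. The first has 4 states tracking whether and how much of `yxx` has been seen; the second has 7 states tracking the last 2 symbols read. A product state is a pair (one from each), accepting exactly when both do. After merging equivalent states the machine shrinks.
        x   y  
>  S0   S0  S1 
   S1   S2  S1 
   S2   S3  S1 
 * S3   S3  S4 
 * S4   S5  S6 
   S5   S3  S4 
   S6   S5  S6 
(> = start, * = accepting)

start=S0 accept=S3,S4 S0-x->S0 S0-y->S1 S1-x->S2 S1-y->S1 S2-x->S3 S2-y->S1 S3-x->S3 S3-y->S4 S4-x->S5 S4-y->S6 S5-x->S3 S5-y->S4 S6-x->S5 S6-y->S6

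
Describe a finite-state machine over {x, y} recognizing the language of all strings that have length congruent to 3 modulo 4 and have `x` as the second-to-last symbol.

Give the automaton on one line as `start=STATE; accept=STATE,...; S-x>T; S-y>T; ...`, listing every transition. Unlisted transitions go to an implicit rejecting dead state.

Handle the two conditions separately and then intersect. The first has 4 states tracking the input length modulo 4; the second has 7 states tracking the last 2 symbols read. A product state is a pair (one from each), accepting exactly when both do. Equivalent product states are then merged.
6 states suffice.
        x   y  
>  S0   S1  S1 
   S1   S2  S3 
   S2   S4  S4 
   S3   S5  S5 
 * S4   S0  S0 
   S5   S0  S0 
(> = start, * = accepting)

start=S0; accept=S4; S0-x>S1; S0-y>S1; S1-x>S2; S1-y>S3; S2-x>S4; S2-y>S4; S3-x>S5; S3-y>S5; S4-x>S0; S4-y>S0; S5-x>S0; S5-y>S0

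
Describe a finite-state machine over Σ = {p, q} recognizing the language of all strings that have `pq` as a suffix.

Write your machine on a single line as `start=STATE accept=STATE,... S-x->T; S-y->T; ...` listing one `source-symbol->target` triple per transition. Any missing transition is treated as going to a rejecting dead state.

start=s0; accept=s2; s0-p->s1; s0-q->s0; s1-p->s1; s1-q->s2; s2-p->s1; s2-q->s0

Remember how much of `pq` the current input suffix matches. State s0 means no match yet; s1 means the last symbol is `p`; s2 means the last 2 symbols are `pq`. Only s2 accepts. On a mismatch, fall back to the longest proper suffix that is still a prefix of `pq`.
A 3-state machine:
        p   q  
>  s0   s1  s0 
   s1   s1  s2 
 * s2   s1  s0 
(> = start, * = accepting)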